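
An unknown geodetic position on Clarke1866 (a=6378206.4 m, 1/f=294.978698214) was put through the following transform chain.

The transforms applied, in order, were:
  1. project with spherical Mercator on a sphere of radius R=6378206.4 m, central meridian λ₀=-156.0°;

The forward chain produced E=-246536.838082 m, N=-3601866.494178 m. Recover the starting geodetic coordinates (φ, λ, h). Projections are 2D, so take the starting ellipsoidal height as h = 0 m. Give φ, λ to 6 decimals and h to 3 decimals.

φ=-30.761603°, λ=-158.214654°, h=0.000 m

start: E=-246536.8381, N=-3601866.4942 m
→ merc⁻¹: φ=-30.76160300°, λ=-158.21465400°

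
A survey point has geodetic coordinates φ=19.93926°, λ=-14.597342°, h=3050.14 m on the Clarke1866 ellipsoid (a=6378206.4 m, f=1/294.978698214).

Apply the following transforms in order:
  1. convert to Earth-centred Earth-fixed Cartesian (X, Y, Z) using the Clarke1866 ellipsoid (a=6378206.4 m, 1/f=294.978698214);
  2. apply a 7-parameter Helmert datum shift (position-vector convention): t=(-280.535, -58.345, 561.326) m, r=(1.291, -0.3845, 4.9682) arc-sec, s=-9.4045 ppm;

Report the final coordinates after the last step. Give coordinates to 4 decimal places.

start: φ=19.939260°, λ=-14.597342°, h=3050.140 m
→ ECEF (a=6378206.400, f=1/294.978698214): X=5807381.2739, Y=-1512421.8305, Z=2162288.3343
→ Helmert 7p (PV): X=5807078.5213, Y=-1512339.6072, Z=2162830.6845

X=5807078.5213 m, Y=-1512339.6072 m, Z=2162830.6845 m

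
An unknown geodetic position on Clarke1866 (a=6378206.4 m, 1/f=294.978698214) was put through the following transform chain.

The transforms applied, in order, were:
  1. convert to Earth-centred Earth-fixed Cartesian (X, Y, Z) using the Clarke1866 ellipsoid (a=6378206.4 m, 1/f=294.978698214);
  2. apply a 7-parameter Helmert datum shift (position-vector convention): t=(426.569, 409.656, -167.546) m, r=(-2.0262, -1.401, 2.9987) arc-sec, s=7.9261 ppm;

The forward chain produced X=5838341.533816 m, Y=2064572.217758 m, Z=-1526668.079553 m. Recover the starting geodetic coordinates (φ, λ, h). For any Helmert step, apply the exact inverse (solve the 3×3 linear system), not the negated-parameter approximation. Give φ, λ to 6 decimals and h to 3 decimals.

φ=-13.939535°, λ=19.471841°, h=465.576 m

start: X=5838341.5338, Y=2064572.2178, Z=-1526668.0796 m
→ Helmert⁻¹: X=5837888.3326, Y=2064076.3246, Z=-1526507.8108
→ geod (Bowring, a=6378206.400): φ=-13.93953500°, λ=19.47184100°, h=465.5760 m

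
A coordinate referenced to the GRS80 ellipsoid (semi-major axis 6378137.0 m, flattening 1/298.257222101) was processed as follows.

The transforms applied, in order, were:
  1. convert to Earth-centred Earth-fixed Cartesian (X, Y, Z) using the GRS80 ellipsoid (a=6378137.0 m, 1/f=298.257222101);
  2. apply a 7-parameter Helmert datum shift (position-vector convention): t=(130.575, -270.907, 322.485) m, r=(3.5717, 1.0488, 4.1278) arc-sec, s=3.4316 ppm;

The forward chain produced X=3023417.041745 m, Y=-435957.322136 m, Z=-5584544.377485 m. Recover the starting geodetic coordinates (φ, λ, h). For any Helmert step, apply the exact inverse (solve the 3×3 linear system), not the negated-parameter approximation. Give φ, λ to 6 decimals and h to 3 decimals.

start: X=3023417.0417, Y=-435957.3221, Z=-5584544.3775 m
→ Helmert⁻¹: X=3023295.7672, Y=-435842.1300, Z=-5584824.7778
→ geod (Bowring, a=6378137.000): φ=-61.48572600°, λ=-8.20331500°, h=3917.5620 m

φ=-61.485726°, λ=-8.203315°, h=3917.562 m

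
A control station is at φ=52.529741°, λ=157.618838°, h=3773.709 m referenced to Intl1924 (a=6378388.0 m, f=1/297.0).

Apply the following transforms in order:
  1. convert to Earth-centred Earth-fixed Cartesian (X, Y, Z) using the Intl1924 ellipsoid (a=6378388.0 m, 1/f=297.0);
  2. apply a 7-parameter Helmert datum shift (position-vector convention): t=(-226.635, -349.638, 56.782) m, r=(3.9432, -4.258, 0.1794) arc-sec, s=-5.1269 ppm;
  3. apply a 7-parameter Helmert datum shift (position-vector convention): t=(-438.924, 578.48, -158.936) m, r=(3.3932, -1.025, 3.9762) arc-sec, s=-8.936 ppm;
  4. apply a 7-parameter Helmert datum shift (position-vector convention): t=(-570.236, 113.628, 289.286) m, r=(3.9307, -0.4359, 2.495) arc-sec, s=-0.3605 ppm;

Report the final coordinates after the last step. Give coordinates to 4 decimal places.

X=-3599107.5836 m, Y=1481425.8586 m, Z=5042069.1126 m

start: φ=52.529741°, λ=157.618838°, h=3773.709 m
→ ECEF (a=6378388.000, f=1/297.0): X=-3597736.1324, Y=1481496.1788, Z=5041973.5391
→ Helmert 7p (PV): X=-3598049.6935, Y=1481039.4284, Z=5041958.5243
→ Helmert 7p (PV): X=-3598510.0703, Y=1481452.3713, Z=5041761.0175
→ Helmert 7p (PV): X=-3599107.5836, Y=1481425.8586, Z=5042069.1126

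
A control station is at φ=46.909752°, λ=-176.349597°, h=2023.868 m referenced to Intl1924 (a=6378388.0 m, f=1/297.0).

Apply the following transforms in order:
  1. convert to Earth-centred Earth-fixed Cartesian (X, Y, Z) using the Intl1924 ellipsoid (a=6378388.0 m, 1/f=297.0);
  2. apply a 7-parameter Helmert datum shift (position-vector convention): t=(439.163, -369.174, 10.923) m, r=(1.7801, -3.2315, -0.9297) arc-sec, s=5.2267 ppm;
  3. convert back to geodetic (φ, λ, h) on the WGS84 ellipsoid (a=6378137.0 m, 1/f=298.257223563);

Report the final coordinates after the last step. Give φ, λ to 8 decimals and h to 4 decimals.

φ=46.91079484°, λ=-176.34419046°, h=1983.8020 m

start: φ=46.909752°, λ=-176.349597°, h=2023.868 m
→ ECEF (a=6378388.000, f=1/297.0): X=-4357747.9358, Y=-278015.1528, Z=4636480.0797
→ Helmert 7p (PV): X=-4357405.4416, Y=-278406.1519, Z=4636444.5648
→ geod (Bowring, a=6378137.000): φ=46.91079484°, λ=-176.34419046°, h=1983.8020 m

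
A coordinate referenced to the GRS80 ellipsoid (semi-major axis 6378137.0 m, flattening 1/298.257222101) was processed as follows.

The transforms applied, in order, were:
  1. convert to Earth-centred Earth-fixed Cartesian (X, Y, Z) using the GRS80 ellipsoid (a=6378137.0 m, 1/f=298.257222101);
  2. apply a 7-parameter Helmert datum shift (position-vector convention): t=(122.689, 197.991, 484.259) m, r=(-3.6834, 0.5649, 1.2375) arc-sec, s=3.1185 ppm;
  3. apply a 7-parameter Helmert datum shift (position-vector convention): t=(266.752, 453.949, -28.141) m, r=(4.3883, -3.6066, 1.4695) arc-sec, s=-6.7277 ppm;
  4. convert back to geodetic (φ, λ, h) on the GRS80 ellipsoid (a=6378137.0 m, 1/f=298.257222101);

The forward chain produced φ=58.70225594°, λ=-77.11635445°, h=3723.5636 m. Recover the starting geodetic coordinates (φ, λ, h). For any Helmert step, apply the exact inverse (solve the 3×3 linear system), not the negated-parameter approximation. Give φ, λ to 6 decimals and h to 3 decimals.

start: φ=58.702256°, λ=-77.116354°, h=3723.564 m
→ ECEF (a=6378137.000, f=1/298.257222101): X=741027.1999, Y=-3239743.8466, Z=5429962.1281
→ Helmert⁻¹: X=740837.2945, Y=-3240109.3473, Z=5430082.7805
→ Helmert⁻¹: X=740677.9847, Y=-3240398.6357, Z=5429525.7520
→ geod (Bowring, a=6378137.000): φ=58.69592500°, λ=-77.12473900°, h=3641.8870 m

φ=58.695925°, λ=-77.124739°, h=3641.887 m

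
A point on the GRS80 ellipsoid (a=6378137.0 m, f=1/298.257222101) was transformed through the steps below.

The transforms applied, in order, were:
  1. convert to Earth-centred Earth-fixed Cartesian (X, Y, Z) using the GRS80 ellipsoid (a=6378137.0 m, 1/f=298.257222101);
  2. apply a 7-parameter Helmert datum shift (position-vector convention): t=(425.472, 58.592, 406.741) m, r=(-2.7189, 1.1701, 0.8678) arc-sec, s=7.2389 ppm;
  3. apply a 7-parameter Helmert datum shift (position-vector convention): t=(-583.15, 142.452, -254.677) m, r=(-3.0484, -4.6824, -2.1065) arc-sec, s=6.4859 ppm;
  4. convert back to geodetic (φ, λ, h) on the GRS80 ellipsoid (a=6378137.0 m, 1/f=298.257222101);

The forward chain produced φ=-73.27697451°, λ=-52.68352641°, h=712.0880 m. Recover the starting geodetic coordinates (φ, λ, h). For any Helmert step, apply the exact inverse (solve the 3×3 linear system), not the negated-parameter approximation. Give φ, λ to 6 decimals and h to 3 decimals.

start: φ=-73.276975°, λ=-52.683526°, h=712.088 m
→ ECEF (a=6378137.000, f=1/298.257222101): X=1116133.6077, Y=-1464261.2343, Z=-6086889.8970
→ Helmert⁻¹: X=1116586.2967, Y=-1464292.8303, Z=-6086642.7314
→ Helmert⁻¹: X=1116181.1150, Y=-1464265.2814, Z=-6087018.3786
→ geod (Bowring, a=6378137.000): φ=-73.27703100°, λ=-52.68242700°, h=844.3490 m

φ=-73.277031°, λ=-52.682427°, h=844.349 m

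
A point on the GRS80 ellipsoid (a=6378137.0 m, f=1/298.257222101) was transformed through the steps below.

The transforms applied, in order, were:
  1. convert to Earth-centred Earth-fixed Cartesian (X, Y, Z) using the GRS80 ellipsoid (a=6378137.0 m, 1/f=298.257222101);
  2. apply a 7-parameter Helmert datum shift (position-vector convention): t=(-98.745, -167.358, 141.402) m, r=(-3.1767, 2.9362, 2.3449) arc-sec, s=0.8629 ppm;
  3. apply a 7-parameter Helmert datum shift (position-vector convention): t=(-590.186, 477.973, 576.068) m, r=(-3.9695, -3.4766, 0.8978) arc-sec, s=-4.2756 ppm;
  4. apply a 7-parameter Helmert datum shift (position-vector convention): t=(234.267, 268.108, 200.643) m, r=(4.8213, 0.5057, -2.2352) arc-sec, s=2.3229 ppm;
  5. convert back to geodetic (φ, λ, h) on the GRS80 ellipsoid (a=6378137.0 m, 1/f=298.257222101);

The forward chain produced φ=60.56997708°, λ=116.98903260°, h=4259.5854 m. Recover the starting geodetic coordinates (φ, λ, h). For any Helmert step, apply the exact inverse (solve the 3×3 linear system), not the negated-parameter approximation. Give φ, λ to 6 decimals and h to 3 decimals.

start: φ=60.569977°, λ=116.989033°, h=4259.585 m
→ ECEF (a=6378137.000, f=1/298.257222101): X=-1426829.5928, Y=2801636.3793, Z=5535665.5671
→ Helmert⁻¹: X=-1427104.4743, Y=2801475.6850, Z=5535383.0844
→ Helmert⁻¹: X=-1426414.9051, Y=2800909.3791, Z=5534908.6260
→ Helmert⁻¹: X=-1426361.8746, Y=2801005.2939, Z=5534785.2821
→ geod (Bowring, a=6378137.000): φ=60.57214900°, λ=116.98665600°, h=3112.2860 m

φ=60.572149°, λ=116.986656°, h=3112.286 m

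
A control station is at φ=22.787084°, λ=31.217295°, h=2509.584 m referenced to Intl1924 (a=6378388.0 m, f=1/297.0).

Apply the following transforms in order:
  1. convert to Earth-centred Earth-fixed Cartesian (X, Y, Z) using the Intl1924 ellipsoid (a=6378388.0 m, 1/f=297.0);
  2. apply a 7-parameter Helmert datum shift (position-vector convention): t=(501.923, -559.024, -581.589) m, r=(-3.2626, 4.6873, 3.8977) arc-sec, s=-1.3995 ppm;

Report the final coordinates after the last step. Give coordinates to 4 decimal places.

X=5034108.7646 m, Y=3050113.8002 m, Z=2455254.0309 m

start: φ=22.787084°, λ=31.217295°, h=2509.584 m
→ ECEF (a=6378388.000, f=1/297.0): X=5033615.7191, Y=3050543.1276, Z=2456001.6962
→ Helmert 7p (PV): X=5034108.7646, Y=3050113.8002, Z=2455254.0309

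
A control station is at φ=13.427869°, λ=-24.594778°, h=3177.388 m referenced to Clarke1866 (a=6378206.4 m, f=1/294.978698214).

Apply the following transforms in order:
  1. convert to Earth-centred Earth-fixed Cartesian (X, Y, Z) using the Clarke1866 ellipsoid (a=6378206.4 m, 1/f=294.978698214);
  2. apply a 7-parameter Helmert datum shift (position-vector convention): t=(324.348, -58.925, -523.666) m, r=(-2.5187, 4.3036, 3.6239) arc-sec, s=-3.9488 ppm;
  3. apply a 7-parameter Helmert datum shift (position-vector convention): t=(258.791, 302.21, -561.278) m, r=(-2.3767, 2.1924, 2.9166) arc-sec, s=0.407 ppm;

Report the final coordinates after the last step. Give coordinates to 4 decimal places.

start: φ=13.427869°, λ=-24.594778°, h=3177.388 m
→ ECEF (a=6378206.400, f=1/294.978698214): X=5644835.7397, Y=-2583785.2900, Z=1472134.7186
→ Helmert 7p (PV): X=5645213.9073, Y=-2583716.8614, Z=1471519.0141
→ Helmert 7p (PV): X=5645527.1707, Y=-2583318.9235, Z=1470928.1027

X=5645527.1707 m, Y=-2583318.9235 m, Z=1470928.1027 m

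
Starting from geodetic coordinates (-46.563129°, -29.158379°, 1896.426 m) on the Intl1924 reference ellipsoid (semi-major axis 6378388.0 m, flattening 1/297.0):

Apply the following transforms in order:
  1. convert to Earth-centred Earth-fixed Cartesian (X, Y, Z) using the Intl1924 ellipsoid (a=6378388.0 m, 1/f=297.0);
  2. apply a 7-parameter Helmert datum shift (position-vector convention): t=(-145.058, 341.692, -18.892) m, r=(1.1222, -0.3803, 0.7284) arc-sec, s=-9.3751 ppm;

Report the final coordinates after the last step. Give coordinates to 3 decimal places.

X=3837525.425 m, Y=-2140755.207 m, Z=-4609950.037 m

start: φ=-46.563129°, λ=-29.158379°, h=1896.426 m
→ ECEF (a=6378388.000, f=1/297.0): X=3837690.4013, Y=-2141155.6050, Z=-4609969.7910
→ Helmert 7p (PV): X=3837525.4253, Y=-2140755.2066, Z=-4609950.0375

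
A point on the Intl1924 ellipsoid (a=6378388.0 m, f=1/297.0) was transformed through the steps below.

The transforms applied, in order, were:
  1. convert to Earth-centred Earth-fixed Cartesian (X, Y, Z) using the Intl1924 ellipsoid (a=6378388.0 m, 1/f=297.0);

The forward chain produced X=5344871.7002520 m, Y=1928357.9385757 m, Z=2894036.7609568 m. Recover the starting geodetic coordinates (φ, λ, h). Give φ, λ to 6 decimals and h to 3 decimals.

start: X=5344871.7003, Y=1928357.9386, Z=2894036.7610 m
→ geod (Bowring, a=6378388.000): φ=27.14744800°, λ=19.83876300°, h=2703.5130 m

φ=27.147448°, λ=19.838763°, h=2703.513 m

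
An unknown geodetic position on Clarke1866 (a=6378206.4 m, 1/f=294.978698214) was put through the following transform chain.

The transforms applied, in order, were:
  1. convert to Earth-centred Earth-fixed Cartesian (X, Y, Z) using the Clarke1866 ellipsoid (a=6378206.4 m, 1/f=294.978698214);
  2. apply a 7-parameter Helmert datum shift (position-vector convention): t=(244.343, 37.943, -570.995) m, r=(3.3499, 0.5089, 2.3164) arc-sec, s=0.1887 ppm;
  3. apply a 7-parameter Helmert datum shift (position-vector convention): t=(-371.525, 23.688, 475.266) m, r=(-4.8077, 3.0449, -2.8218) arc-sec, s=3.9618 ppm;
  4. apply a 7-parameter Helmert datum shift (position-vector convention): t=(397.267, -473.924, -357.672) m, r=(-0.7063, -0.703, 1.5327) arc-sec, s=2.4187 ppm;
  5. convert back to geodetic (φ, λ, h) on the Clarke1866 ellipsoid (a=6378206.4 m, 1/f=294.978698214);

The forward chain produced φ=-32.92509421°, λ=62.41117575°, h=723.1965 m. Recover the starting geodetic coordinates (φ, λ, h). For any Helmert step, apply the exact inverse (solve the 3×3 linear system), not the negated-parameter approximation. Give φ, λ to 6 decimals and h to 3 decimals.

φ=-32.919584°, λ=62.415218°, h=636.354 m

start: φ=-32.925094°, λ=62.411176°, h=723.196 m
→ ECEF (a=6378206.400, f=1/294.978698214): X=2482210.0480, Y=4750286.4144, Z=-3447199.2919
→ Helmert⁻¹: X=2481830.3322, Y=4750742.2087, Z=-3446825.4740
→ Helmert⁻¹: X=2482177.9169, Y=4750814.0040, Z=-3447139.7066
→ Helmert⁻¹: X=2481994.9605, Y=4750691.3151, Z=-3446639.0925
→ geod (Bowring, a=6378206.400): φ=-32.91958400°, λ=62.41521800°, h=636.3540 m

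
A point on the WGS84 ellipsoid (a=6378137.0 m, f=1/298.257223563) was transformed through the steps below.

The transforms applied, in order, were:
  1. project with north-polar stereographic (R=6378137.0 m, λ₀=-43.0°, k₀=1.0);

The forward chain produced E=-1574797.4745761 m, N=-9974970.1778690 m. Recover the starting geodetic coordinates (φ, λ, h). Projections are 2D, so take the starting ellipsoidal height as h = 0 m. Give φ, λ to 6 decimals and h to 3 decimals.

φ=13.266141°, λ=-51.971518°, h=0.000 m

start: E=-1574797.4746, N=-9974970.1779 m
→ stereo⁻¹: φ=13.26614100°, λ=-51.97151800°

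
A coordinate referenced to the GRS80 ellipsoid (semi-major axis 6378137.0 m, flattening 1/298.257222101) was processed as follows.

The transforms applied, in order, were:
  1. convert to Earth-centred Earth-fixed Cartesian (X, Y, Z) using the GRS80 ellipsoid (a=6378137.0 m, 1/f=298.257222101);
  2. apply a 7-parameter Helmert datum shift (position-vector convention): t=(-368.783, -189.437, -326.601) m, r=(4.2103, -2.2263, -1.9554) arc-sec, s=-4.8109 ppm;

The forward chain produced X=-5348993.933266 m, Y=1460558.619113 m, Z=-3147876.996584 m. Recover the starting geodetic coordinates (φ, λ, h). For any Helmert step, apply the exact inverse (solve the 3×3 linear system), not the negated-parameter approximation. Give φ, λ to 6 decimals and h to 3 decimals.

start: X=-5348993.9333, Y=1460558.6191, Z=-3147876.9966 m
→ Helmert⁻¹: X=-5348698.7017, Y=1460640.1299, Z=-3147537.6223
→ geod (Bowring, a=6378137.000): φ=-29.74820200°, λ=164.72589800°, h=2754.7570 m

φ=-29.748202°, λ=164.725898°, h=2754.757 m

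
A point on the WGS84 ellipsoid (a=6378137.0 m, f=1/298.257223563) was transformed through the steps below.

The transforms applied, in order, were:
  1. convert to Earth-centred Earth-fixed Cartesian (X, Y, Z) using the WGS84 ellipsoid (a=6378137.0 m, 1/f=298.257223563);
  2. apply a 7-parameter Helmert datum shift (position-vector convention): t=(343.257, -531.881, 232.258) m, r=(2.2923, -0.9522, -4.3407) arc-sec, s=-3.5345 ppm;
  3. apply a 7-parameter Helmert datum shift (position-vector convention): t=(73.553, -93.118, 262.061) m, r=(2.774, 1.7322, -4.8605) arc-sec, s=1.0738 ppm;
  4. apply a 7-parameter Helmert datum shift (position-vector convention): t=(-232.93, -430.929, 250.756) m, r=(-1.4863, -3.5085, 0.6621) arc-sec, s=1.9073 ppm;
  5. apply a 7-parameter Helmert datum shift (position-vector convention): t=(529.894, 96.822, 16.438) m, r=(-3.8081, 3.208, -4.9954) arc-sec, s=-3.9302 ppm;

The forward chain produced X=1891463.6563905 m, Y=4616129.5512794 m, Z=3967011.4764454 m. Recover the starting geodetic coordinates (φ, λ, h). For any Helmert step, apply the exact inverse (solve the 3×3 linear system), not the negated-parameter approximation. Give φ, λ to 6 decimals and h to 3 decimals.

start: X=1891463.6564, Y=4616129.5513, Z=3967011.4764 m
→ Helmert⁻¹: X=1890767.7015, Y=4616023.4208, Z=3967125.2583
→ Helmert⁻¹: X=1891079.3185, Y=4616410.8902, Z=3966868.0345
→ Helmert⁻¹: X=1890861.6368, Y=4616596.9531, Z=3966555.5061
→ Helmert⁻¹: X=1890446.2054, Y=4617229.0153, Z=3966277.2270
→ geod (Bowring, a=6378137.000): φ=38.67096600°, λ=67.73418500°, h=3861.3200 m

φ=38.670966°, λ=67.734185°, h=3861.320 m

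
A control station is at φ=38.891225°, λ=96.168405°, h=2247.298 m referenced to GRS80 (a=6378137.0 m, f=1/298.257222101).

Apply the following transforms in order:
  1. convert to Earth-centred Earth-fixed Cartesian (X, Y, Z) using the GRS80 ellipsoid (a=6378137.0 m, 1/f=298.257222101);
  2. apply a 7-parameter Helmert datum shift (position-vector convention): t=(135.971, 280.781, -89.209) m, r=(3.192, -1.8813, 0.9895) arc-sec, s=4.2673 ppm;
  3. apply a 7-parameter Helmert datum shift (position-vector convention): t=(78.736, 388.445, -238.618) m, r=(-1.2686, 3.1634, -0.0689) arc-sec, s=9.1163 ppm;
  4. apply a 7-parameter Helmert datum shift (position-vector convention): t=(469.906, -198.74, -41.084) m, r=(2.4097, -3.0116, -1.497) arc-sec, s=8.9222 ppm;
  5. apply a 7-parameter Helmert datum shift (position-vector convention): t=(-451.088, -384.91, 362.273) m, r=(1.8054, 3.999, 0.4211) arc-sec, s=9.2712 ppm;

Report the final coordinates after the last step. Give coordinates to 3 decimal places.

X=-534054.451 m, Y=4944000.624 m, Z=3984608.449 m

start: φ=38.891225°, λ=96.168405°, h=2247.298 m
→ ECEF (a=6378137.000, f=1/298.257222101): X=-534318.6784, Y=4943877.0914, Z=3984336.2661
→ Helmert 7p (PV): X=-534245.0450, Y=4944114.7472, Z=3984335.6941
→ Helmert 7p (PV): X=-534108.4211, Y=4944572.9480, Z=3984111.1838
→ Helmert 7p (PV): X=-533665.5653, Y=4944375.6559, Z=3984155.6142
→ Helmert 7p (PV): X=-534054.4510, Y=4944000.6237, Z=3984608.4494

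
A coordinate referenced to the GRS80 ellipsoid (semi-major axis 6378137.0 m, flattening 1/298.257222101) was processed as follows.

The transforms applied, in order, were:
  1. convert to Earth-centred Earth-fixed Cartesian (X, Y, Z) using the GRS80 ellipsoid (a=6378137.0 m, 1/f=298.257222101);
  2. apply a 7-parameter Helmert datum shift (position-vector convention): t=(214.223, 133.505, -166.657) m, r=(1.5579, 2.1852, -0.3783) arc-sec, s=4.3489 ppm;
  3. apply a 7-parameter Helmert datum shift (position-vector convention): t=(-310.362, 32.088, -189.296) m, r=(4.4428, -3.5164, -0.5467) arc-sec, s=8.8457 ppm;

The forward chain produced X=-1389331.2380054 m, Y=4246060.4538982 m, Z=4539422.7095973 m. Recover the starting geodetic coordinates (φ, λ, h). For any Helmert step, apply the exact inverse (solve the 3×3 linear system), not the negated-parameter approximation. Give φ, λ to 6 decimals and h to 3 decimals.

start: X=-1389331.2380, Y=4246060.4539, Z=4539422.7096 m
→ Helmert⁻¹: X=-1388942.4540, Y=4246084.9035, Z=4539504.0709
→ Helmert⁻¹: X=-1389206.5163, Y=4245964.6727, Z=4539604.1985
→ geod (Bowring, a=6378137.000): φ=45.65130800°, λ=108.11720500°, h=1907.1110 m

φ=45.651308°, λ=108.117205°, h=1907.111 m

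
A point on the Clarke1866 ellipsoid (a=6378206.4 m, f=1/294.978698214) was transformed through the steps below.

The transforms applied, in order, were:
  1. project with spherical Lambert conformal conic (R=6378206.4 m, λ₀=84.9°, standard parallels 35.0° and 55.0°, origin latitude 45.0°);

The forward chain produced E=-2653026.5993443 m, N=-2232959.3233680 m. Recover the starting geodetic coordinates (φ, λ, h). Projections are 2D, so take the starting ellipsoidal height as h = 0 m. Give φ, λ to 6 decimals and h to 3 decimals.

φ=21.578351°, λ=60.462425°, h=0.000 m

start: E=-2653026.5993, N=-2232959.3234 m
→ lcc⁻¹: φ=21.57835100°, λ=60.46242500°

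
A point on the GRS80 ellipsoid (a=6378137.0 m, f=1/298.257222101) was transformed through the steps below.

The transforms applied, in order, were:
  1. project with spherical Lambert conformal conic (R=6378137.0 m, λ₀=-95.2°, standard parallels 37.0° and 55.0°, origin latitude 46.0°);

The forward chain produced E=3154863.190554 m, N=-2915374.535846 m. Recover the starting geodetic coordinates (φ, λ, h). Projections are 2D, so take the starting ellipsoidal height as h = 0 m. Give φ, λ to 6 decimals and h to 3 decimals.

start: E=3154863.1906, N=-2915374.5358 m
→ lcc⁻¹: φ=15.93113900°, λ=-68.38361700°

φ=15.931139°, λ=-68.383617°, h=0.000 m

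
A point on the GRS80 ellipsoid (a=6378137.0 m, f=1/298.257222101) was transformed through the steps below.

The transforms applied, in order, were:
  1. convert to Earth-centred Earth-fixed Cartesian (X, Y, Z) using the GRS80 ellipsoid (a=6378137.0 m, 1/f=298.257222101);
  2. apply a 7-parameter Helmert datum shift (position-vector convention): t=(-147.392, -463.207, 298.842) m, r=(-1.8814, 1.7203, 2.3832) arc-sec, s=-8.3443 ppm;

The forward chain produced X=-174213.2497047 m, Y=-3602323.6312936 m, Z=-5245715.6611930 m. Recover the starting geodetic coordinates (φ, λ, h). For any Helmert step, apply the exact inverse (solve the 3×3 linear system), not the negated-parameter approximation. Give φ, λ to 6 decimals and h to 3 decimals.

start: X=-174213.2497, Y=-3602323.6313, Z=-5245715.6612 m
→ Helmert⁻¹: X=-174065.1724, Y=-3601840.6173, Z=-5246092.5830
→ geod (Bowring, a=6378137.000): φ=-55.67562700°, λ=-92.76676500°, h=2337.4770 m

φ=-55.675627°, λ=-92.766765°, h=2337.477 m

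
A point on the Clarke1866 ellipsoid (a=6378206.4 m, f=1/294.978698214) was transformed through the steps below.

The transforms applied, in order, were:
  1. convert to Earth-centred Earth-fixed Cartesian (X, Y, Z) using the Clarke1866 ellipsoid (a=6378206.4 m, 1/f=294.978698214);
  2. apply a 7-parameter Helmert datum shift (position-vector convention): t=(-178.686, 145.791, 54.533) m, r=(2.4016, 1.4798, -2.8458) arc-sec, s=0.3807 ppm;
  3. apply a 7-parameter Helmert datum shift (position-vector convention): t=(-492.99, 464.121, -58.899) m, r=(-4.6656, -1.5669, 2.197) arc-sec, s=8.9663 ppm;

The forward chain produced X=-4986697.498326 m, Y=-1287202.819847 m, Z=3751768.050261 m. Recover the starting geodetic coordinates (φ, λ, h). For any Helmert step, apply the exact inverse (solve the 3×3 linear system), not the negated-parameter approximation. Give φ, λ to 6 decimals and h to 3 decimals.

start: X=-4986697.4983, Y=-1287202.8198, Z=3751768.0503 m
→ Helmert⁻¹: X=-4986145.0158, Y=-1287687.1499, Z=3751802.0602
→ Helmert⁻¹: X=-4985973.5792, Y=-1287857.5588, Z=3751725.3231
→ geod (Bowring, a=6378206.400): φ=36.26040200°, λ=-165.51726600°, h=654.2930 m

φ=36.260402°, λ=-165.517266°, h=654.293 m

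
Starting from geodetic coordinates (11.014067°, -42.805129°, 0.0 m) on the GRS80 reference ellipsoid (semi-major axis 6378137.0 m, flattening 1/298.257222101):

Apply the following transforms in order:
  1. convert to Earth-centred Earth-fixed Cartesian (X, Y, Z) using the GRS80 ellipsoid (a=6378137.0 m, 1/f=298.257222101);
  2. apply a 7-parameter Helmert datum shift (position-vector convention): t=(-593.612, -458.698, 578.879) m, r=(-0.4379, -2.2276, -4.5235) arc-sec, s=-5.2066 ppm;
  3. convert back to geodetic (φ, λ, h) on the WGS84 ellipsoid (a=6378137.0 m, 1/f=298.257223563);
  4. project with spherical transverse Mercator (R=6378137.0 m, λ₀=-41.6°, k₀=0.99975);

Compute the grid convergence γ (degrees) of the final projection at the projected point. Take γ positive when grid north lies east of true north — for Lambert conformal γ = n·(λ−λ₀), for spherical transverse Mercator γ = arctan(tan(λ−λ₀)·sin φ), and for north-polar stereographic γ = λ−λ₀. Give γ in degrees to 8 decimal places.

start: φ=11.014067°, λ=-42.805129°, h=0.000 m
→ ECEF (a=6378137.000, f=1/298.257222101): X=4593809.0414, Y=-4254677.7321, Z=1210533.5505
→ Helmert 7p (PV): X=4593085.1310, Y=-4255212.4520, Z=1211164.7709
→ geod (Bowring, a=6378137.000): φ=11.01995805°, λ=-42.81322027°, h=-43.9851 m
→ into tm (λ₀=-41.6°): φ=11.01995805°, λ−λ₀=-1.21322027°
convergence γ = -0.23194157°

-0.23194157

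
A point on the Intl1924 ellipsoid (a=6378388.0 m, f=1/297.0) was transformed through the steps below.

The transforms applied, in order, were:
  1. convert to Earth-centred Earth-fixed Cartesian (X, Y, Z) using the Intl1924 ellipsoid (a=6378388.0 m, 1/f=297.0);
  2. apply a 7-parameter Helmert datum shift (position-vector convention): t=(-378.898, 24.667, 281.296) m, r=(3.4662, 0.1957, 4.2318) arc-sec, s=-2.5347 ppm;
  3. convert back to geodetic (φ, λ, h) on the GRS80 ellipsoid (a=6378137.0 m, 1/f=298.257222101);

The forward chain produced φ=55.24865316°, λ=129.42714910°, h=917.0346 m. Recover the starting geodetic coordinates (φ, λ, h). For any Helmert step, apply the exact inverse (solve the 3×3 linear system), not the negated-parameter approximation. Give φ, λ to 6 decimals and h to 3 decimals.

start: φ=55.248653°, λ=129.427149°, h=917.035 m
→ ECEF (a=6378137.000, f=1/298.257222101): X=-2314550.1555, Y=2815058.8408, Z=5217965.2012
→ Helmert⁻¹: X=-2314124.3165, Y=2815176.4670, Z=5217647.6269
→ geod (Bowring, a=6378388.000): φ=55.24912200°, λ=129.42080300°, h=364.3620 m

φ=55.249122°, λ=129.420803°, h=364.362 m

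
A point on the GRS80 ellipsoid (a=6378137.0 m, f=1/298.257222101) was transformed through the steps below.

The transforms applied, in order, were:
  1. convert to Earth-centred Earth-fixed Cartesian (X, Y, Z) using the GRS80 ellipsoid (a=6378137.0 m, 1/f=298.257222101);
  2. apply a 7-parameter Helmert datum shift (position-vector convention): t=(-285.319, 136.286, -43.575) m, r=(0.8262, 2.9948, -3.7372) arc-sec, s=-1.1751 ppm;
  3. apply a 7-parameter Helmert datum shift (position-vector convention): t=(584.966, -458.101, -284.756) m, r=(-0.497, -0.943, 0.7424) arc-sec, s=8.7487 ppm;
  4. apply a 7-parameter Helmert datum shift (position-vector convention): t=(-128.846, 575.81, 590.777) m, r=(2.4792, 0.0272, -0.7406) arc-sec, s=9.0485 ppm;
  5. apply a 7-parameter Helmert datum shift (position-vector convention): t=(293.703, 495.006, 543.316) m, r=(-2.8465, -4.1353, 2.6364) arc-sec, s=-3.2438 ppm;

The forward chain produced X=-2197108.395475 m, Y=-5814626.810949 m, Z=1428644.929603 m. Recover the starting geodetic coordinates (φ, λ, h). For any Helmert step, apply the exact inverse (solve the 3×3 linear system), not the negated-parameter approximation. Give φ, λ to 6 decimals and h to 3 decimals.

φ=13.019539°, λ=-110.700653°, h=1462.942 m

start: X=-2197108.3955, Y=-5814626.8109, Z=1428644.9296 m
→ Helmert⁻¹: X=-2197454.9226, Y=-5815132.3007, Z=1428070.0517
→ Helmert⁻¹: X=-2197285.5013, Y=-5815646.2189, Z=1427535.9696
→ Helmert⁻¹: X=-2197865.6415, Y=-5815132.7727, Z=1427804.2707
→ Helmert⁻¹: X=-2197498.2715, Y=-5815309.9882, Z=1427840.9110
→ geod (Bowring, a=6378137.000): φ=13.01953900°, λ=-110.70065300°, h=1462.9420 m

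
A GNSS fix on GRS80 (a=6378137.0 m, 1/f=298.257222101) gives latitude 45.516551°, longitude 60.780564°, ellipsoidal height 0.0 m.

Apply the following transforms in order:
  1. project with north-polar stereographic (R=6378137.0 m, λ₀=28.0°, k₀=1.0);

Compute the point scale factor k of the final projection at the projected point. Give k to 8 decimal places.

start: φ=45.516551°, λ=60.780564°, h=0.000 m
→ into stereo (λ₀=28.0°): φ=45.51655100°, λ−λ₀=32.78056400°
scale k = 1.16723372

1.16723372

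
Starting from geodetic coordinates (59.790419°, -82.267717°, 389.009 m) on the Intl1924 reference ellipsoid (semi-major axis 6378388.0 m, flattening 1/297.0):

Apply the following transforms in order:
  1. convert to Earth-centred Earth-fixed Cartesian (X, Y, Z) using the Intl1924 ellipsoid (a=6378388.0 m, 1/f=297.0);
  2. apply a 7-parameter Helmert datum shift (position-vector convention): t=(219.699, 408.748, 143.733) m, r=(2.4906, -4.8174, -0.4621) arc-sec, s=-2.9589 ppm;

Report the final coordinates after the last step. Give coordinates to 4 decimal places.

X=433001.7508 m, Y=-3188053.6203 m, Z=5489318.6409 m

start: φ=59.790419°, λ=-82.267717°, h=389.009 m
→ ECEF (a=6378388.000, f=1/297.0): X=432918.6785, Y=-3188404.5517, Z=5489219.5381
→ Helmert 7p (PV): X=433001.7508, Y=-3188053.6203, Z=5489318.6409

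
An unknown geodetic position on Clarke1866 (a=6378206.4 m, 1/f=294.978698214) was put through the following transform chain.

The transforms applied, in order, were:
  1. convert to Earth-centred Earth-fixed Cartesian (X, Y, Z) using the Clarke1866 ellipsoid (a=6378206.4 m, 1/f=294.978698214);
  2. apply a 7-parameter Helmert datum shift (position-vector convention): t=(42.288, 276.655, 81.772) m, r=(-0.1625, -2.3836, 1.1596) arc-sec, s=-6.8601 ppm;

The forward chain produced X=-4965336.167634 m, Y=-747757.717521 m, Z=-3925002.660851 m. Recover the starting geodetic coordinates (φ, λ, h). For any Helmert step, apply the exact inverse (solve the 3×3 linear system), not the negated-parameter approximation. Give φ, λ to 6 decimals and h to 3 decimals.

start: X=-4965336.1676, Y=-747757.7175, Z=-3925002.6609 m
→ Helmert⁻¹: X=-4965462.0821, Y=-748008.4966, Z=-3925054.5678
→ geod (Bowring, a=6378206.400): φ=-38.20188600°, λ=-171.43324800°, h=3510.8130 m

φ=-38.201886°, λ=-171.433248°, h=3510.813 m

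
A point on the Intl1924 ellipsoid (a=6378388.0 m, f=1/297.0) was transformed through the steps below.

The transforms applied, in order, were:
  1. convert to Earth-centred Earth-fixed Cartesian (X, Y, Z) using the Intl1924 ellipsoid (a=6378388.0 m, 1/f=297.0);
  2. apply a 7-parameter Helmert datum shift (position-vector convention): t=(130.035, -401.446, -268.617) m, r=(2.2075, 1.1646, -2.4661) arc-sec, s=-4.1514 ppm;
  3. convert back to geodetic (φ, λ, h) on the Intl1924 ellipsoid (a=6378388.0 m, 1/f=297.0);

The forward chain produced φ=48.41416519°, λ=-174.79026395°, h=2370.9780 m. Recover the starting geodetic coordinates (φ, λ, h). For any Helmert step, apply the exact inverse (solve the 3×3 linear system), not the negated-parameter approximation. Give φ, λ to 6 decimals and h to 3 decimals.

start: φ=48.414165°, λ=-174.790264°, h=2370.978 m
→ ECEF (a=6378388.000, f=1/297.0): X=-4225628.5712, Y=-385286.3286, Z=4749430.4496
→ Helmert⁻¹: X=-4225798.3649, Y=-384886.1715, Z=4749699.0443
→ geod (Bowring, a=6378388.000): φ=48.41487500°, λ=-174.79585300°, h=2660.0070 m

φ=48.414875°, λ=-174.795853°, h=2660.007 m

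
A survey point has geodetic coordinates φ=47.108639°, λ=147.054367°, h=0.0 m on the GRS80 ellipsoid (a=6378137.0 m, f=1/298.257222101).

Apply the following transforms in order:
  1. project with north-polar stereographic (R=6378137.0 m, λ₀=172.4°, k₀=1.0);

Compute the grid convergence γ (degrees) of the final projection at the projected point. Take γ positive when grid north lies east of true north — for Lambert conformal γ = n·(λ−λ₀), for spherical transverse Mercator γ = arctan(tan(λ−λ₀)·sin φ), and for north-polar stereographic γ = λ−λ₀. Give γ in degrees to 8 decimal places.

-25.34563300

start: φ=47.108639°, λ=147.054367°, h=0.000 m
→ into stereo (λ₀=172.4°): φ=47.10863900°, λ−λ₀=-25.34563300°
convergence γ = -25.34563300°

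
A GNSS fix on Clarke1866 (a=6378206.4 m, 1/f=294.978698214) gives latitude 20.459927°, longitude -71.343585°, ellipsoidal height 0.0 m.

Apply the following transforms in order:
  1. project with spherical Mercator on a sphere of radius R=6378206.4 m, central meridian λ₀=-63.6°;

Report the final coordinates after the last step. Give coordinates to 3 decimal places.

start: φ=20.459927°, λ=-71.343585°, h=0.000 m
→ merc (R=6378206.4, λ₀=-63.6°): E=-862021.3186, N=2327621.2562

E=-862021.319 m, N=2327621.256 m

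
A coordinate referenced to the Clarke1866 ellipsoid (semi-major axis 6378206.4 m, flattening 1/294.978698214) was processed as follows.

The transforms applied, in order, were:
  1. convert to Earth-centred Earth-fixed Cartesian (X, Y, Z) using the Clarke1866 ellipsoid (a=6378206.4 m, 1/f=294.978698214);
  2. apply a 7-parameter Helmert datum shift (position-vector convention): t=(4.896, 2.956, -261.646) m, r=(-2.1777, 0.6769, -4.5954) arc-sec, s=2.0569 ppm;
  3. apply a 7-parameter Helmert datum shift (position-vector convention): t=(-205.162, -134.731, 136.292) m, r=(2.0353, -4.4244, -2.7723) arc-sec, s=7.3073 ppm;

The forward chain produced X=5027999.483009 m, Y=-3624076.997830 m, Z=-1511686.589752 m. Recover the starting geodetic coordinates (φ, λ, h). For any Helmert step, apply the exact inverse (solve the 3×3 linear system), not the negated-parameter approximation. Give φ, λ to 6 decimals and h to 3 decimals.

start: X=5027999.4830, Y=-3624076.9978, Z=-1511686.5898 m
→ Helmert⁻¹: X=5028184.1791, Y=-3623863.1229, Z=-1511883.9314
→ Helmert⁻¹: X=5028254.6350, Y=-3623730.6403, Z=-1511640.9335
→ geod (Bowring, a=6378206.400): φ=-13.79626800°, λ=-35.77929900°, h=2655.0150 m

φ=-13.796268°, λ=-35.779299°, h=2655.015 m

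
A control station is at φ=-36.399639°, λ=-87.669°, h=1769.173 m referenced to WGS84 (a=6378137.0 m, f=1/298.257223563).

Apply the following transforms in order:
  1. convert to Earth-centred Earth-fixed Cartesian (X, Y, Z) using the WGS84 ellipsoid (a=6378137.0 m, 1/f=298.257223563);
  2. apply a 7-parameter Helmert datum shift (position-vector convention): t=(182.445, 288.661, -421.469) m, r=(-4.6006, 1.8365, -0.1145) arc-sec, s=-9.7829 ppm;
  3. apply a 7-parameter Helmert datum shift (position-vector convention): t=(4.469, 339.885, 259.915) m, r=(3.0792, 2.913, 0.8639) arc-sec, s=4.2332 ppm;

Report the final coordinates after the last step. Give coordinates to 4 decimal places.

start: φ=-36.399639°, λ=-87.669000°, h=1769.173 m
→ ECEF (a=6378137.000, f=1/298.257223563): X=209106.2801, Y=-5136978.3333, Z=-3765026.2130
→ Helmert 7p (PV): X=209250.3059, Y=-5136723.5095, Z=-3765298.1352
→ Helmert 7p (PV): X=209223.9989, Y=-5136348.2828, Z=-3765133.7979

X=209223.9989 m, Y=-5136348.2828 m, Z=-3765133.7979 m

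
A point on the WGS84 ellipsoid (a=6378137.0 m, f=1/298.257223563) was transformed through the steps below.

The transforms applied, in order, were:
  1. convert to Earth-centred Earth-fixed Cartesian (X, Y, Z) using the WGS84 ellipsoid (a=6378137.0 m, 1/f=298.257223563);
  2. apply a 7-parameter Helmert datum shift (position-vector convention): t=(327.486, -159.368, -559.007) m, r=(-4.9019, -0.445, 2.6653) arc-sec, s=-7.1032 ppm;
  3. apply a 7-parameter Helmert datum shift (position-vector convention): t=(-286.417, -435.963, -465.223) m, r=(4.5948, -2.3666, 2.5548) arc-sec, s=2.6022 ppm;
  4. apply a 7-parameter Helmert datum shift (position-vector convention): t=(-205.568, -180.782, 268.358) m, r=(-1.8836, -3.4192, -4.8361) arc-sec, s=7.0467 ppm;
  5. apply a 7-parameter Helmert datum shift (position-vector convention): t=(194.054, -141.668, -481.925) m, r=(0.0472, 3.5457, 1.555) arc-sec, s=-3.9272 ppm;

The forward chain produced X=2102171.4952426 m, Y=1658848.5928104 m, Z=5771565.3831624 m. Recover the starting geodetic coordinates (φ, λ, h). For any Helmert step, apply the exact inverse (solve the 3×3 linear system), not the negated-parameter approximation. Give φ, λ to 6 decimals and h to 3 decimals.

φ=65.256495°, λ=38.290654°, h=3372.964 m

start: X=2102171.4952, Y=1658848.5928, Z=5771565.3832 m
→ Helmert⁻¹: X=2101898.9803, Y=1658982.2510, Z=5772105.7283
→ Helmert⁻¹: X=2102146.5123, Y=1659147.9209, Z=5771777.0027
→ Helmert⁻¹: X=2102514.2427, Y=1659682.1056, Z=5772166.1104
→ Helmert⁻¹: X=2102235.5895, Y=1659688.9083, Z=5772801.0297
→ geod (Bowring, a=6378137.000): φ=65.25649500°, λ=38.29065400°, h=3372.9640 m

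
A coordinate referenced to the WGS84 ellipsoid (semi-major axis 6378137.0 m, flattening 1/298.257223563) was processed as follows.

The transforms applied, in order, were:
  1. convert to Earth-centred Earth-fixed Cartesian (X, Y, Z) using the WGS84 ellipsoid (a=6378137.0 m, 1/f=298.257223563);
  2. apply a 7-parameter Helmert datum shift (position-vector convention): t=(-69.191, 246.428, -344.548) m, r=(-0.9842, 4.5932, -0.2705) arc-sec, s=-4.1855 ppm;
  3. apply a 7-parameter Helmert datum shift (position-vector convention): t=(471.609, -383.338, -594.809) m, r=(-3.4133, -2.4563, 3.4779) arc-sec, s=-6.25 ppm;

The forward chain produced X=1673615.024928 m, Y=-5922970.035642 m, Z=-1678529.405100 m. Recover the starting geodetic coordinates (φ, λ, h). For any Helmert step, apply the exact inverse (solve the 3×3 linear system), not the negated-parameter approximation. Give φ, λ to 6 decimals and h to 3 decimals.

start: X=1673615.0249, Y=-5922970.0356, Z=-1678529.4051 m
→ Helmert⁻¹: X=1673034.0266, Y=-5922624.1548, Z=-1678063.0150
→ Helmert⁻¹: X=1673155.3480, Y=-5922885.1736, Z=-1677716.4918
→ geod (Bowring, a=6378137.000): φ=-15.34581100°, λ=-74.22554900°, h=2592.7660 m

φ=-15.345811°, λ=-74.225549°, h=2592.766 m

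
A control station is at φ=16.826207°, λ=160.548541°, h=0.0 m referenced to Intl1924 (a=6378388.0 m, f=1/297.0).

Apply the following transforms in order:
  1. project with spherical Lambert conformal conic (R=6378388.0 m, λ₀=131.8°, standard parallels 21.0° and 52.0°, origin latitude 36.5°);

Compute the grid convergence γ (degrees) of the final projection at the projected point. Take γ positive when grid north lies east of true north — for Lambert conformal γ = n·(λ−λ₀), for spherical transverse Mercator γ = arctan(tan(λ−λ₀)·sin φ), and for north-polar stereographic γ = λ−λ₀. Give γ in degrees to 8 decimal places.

17.31734467

start: φ=16.826207°, λ=160.548541°, h=0.000 m
→ into lcc (λ₀=131.8°): φ=16.82620700°, λ−λ₀=28.74854100°
convergence γ = 17.31734467°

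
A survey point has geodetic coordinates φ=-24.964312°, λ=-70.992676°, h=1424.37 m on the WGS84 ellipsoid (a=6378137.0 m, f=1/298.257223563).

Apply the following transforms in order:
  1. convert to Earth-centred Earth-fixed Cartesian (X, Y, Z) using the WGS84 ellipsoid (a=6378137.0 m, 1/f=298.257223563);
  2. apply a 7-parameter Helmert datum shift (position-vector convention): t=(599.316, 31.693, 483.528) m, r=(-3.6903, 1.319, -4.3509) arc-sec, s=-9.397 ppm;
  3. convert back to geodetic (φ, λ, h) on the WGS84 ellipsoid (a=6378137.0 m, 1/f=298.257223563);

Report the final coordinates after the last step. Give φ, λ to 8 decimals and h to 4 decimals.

start: φ=-24.964312°, λ=-70.992676°, h=1424.370 m
→ ECEF (a=6378137.000, f=1/298.257223563): X=1884754.1929, Y=-5471451.4872, Z=-2676092.2392
→ Helmert 7p (PV): X=1885203.2729, Y=-5471456.0129, Z=-2675497.7270
→ geod (Bowring, a=6378137.000): φ=-24.95887395°, λ=-70.98848687°, h=1309.9711 m

φ=-24.95887395°, λ=-70.98848687°, h=1309.9711 m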